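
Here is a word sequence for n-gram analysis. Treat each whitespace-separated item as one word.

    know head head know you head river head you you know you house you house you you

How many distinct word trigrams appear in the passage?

17 tokens → 15 trigram windows in total.
Repeated trigrams (each contributes count−1 duplicates):
  you house you: 2
1 duplicate windows → 15 − 1 = 14 distinct.

14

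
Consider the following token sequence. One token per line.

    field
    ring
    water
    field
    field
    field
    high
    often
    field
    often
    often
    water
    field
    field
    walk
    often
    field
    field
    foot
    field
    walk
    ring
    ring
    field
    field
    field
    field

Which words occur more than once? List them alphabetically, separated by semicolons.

Unigram counts meeting the condition (more than once):
  field: 14
  often: 4
  ring: 3
  walk: 2
  water: 2

field; often; ring; walk; water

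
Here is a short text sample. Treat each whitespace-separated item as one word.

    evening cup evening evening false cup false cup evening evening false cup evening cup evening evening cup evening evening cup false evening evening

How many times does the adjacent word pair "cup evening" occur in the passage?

Scanning the 22 overlapping bigram windows for "cup evening":
  position 2–3: cup evening
  position 8–9: cup evening
  position 12–13: cup evening
  position 14–15: cup evening
  position 17–18: cup evening

5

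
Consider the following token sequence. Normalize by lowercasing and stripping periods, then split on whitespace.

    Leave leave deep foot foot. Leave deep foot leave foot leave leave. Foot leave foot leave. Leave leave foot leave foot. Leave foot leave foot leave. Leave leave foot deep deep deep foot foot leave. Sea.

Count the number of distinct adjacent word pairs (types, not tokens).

9

36 tokens → 35 bigram windows in total.
Repeated bigrams (each contributes count−1 duplicates):
  foot leave: 10
  leave foot: 8
  leave leave: 6
  deep foot: 3
  deep deep: 2
  foot foot: 2
  leave deep: 2
26 duplicate windows → 35 − 26 = 9 distinct.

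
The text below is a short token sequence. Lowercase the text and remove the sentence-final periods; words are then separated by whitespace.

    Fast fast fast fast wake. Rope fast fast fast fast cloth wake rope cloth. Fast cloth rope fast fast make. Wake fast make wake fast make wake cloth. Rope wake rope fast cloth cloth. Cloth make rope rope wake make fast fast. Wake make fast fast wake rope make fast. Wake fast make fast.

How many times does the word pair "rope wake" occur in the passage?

2

Scanning the 53 overlapping bigram windows for "rope wake":
  position 29–30: rope wake
  position 38–39: rope wake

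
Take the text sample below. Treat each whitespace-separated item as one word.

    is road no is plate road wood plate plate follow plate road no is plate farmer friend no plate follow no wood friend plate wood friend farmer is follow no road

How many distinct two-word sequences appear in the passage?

23

31 tokens → 30 bigram windows in total.
Repeated bigrams (each contributes count−1 duplicates):
  follow no: 2
  is plate: 2
  no is: 2
  plate follow: 2
  plate road: 2
  road no: 2
  wood friend: 2
7 duplicate windows → 30 − 7 = 23 distinct.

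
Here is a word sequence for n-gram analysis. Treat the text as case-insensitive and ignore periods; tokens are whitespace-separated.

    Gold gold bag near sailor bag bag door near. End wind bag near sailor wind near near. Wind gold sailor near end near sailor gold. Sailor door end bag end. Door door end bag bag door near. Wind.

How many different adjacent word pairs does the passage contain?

38 tokens → 37 bigram windows in total.
Repeated bigrams (each contributes count−1 duplicates):
  near sailor: 3
  bag bag: 2
  bag door: 2
  bag near: 2
  door end: 2
  door near: 2
  end bag: 2
  gold sailor: 2
  … (2 more repeated)
11 duplicate windows → 37 − 11 = 26 distinct.

26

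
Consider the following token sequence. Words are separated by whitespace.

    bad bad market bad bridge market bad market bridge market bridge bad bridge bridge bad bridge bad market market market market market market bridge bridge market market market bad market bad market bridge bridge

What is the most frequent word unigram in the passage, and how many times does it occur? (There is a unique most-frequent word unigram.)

"market", 15 times

Unigram frequencies (highest first):
  market: 15
  bridge: 10
  bad: 9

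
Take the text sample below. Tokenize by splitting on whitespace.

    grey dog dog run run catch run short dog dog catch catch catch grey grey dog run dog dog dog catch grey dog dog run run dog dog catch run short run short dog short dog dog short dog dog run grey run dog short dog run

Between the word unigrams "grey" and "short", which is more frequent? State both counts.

"short" (6 vs 5)

"grey": 5 occurrences
"short": 6 occurrences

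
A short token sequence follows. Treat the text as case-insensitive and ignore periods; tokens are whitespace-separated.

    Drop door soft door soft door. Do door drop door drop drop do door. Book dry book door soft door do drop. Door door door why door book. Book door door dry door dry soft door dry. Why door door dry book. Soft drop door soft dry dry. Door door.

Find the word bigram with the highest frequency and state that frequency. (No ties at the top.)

Bigram frequencies (highest first):
  door door: 5
  drop door: 4
  door soft: 4
  soft door: 4
  door dry: 4
  door do: 2
  … (19 more, each ≤ 2)

"door door", 5 times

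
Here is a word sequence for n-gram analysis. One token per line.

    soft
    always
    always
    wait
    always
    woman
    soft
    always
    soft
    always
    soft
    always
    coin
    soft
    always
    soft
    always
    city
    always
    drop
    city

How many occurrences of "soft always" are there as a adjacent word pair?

Scanning the 20 overlapping bigram windows for "soft always":
  position 1–2: soft always
  position 7–8: soft always
  position 9–10: soft always
  position 11–12: soft always
  position 14–15: soft always
  position 16–17: soft always

6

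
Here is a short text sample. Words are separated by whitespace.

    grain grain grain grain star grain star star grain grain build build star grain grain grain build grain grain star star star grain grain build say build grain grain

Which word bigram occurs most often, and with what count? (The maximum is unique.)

Bigram frequencies (highest first):
  grain grain: 9
  star grain: 4
  grain star: 3
  star star: 3
  grain build: 3
  build grain: 2
  … (4 more, each ≤ 1)

"grain grain", 9 times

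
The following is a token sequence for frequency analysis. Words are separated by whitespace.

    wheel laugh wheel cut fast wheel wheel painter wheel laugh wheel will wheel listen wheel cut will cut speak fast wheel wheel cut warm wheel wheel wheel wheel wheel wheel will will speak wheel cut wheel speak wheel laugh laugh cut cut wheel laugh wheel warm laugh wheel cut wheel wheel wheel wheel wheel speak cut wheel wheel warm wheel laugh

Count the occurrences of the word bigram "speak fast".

1

Scanning the 60 overlapping bigram windows for "speak fast":
  position 19–20: speak fast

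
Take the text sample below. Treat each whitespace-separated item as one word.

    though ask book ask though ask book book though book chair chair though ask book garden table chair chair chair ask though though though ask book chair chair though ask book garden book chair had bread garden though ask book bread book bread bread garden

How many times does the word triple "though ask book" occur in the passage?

6

Scanning the 43 overlapping trigram windows for "though ask book":
  position 1–3: though ask book
  position 5–7: though ask book
  position 13–15: though ask book
  position 24–26: though ask book
  position 29–31: though ask book
  position 38–40: though ask book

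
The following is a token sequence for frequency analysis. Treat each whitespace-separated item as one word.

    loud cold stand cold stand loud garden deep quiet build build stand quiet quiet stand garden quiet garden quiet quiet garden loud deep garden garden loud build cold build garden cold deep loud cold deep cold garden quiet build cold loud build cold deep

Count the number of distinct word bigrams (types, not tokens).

44 tokens → 43 bigram windows in total.
Repeated bigrams (each contributes count−1 duplicates):
  build cold: 3
  cold deep: 3
  garden quiet: 3
  cold stand: 2
  garden loud: 2
  loud build: 2
  loud cold: 2
  quiet build: 2
  … (2 more repeated)
13 duplicate windows → 43 − 13 = 30 distinct.

30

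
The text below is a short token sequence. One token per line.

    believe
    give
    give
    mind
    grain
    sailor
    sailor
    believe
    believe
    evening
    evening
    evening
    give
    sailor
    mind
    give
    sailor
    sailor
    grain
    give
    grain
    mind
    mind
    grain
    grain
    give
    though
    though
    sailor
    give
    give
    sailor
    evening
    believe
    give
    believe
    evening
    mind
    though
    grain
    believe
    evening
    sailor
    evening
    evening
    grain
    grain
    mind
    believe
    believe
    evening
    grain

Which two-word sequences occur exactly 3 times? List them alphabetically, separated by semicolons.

evening evening; give sailor

Bigram counts meeting the condition (exactly 3 times):
  evening evening: 3
  give sailor: 3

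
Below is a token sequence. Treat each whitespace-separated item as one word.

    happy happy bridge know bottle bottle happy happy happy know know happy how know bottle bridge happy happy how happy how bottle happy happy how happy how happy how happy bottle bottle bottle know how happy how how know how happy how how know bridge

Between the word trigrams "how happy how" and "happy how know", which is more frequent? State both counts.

"how happy how" (5 vs 1)

"how happy how": 5 occurrences
"happy how know": 1 occurrence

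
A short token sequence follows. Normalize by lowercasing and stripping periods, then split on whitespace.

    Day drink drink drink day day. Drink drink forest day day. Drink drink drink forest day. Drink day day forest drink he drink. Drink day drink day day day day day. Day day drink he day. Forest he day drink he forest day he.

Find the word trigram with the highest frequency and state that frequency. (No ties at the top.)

"day day day", 5 times

Trigram frequencies (highest first):
  day day day: 5
  day drink drink: 3
  drink day day: 3
  day day drink: 3
  drink drink drink: 2
  drink drink day: 2
  … (20 more, each ≤ 2)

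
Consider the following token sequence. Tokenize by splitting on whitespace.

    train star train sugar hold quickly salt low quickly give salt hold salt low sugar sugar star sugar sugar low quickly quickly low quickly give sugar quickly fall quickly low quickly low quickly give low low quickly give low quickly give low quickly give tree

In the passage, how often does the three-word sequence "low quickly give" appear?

Scanning the 43 overlapping trigram windows for "low quickly give":
  position 8–10: low quickly give
  position 23–25: low quickly give
  position 32–34: low quickly give
  position 36–38: low quickly give
  position 39–41: low quickly give
  position 42–44: low quickly give

6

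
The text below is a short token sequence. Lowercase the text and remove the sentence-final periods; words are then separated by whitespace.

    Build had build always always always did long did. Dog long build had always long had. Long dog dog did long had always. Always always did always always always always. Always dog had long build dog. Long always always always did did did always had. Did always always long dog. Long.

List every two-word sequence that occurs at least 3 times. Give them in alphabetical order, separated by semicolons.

always always; always did; did always; dog long

Bigram counts meeting the condition (at least 3 times):
  always always: 11
  always did: 3
  did always: 3
  dog long: 3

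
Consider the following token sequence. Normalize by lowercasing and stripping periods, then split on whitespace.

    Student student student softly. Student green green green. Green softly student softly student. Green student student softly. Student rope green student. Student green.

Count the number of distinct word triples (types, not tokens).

23 tokens → 21 trigram windows in total.
Repeated trigrams (each contributes count−1 duplicates):
  student softly student: 3
  green green green: 2
  green student student: 2
  softly student green: 2
  student student softly: 2
6 duplicate windows → 21 − 6 = 15 distinct.

15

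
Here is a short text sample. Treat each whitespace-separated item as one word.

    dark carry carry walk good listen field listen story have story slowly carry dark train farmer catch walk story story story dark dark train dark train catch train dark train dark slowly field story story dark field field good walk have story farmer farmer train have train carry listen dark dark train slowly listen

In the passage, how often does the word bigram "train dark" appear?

3

Scanning the 53 overlapping bigram windows for "train dark":
  position 24–25: train dark
  position 28–29: train dark
  position 30–31: train dark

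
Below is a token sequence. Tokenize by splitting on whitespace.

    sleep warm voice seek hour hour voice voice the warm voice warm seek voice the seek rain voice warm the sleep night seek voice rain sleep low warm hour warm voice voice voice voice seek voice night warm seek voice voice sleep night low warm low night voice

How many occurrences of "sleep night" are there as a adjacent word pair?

Scanning the 47 overlapping bigram windows for "sleep night":
  position 21–22: sleep night
  position 42–43: sleep night

2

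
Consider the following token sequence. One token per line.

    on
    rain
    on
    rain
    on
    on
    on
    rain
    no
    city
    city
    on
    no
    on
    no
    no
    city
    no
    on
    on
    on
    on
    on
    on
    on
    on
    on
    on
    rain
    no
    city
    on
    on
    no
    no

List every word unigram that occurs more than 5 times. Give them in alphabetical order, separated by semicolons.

Unigram counts meeting the condition (more than 5 times):
  no: 8
  on: 19

no; on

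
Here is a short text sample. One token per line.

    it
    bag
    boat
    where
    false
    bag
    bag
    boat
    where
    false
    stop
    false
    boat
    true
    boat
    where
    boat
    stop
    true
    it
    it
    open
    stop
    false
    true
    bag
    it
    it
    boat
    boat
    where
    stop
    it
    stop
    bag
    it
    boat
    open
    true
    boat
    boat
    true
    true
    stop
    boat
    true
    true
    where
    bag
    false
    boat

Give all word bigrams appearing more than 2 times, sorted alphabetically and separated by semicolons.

boat true; boat where

Bigram counts meeting the condition (more than 2 times):
  boat true: 3
  boat where: 4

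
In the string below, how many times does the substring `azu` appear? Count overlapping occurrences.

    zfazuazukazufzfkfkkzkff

Sliding a length-3 window over the 23 characters (21 positions):
  position 3–5: azu
  position 6–8: azu
  position 10–12: azu

3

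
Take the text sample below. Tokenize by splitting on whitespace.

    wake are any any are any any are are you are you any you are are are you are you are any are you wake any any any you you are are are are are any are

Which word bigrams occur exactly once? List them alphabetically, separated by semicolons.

wake any; wake are; you any; you wake; you you

Bigram counts meeting the condition (exactly once):
  wake any: 1
  wake are: 1
  you any: 1
  you wake: 1
  you you: 1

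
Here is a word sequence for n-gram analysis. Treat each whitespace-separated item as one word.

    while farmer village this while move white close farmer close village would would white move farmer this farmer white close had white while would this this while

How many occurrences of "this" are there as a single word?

4

Scanning the 27 tokens for "this":
  position 4: this
  position 17: this
  position 25: this
  position 26: this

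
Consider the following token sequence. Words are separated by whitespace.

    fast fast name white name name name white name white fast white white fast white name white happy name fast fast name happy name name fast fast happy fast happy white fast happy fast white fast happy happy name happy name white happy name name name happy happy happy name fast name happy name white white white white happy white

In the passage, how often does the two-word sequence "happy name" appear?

Scanning the 59 overlapping bigram windows for "happy name":
  position 18–19: happy name
  position 23–24: happy name
  position 38–39: happy name
  position 40–41: happy name
  position 43–44: happy name
  position 49–50: happy name
  position 53–54: happy name

7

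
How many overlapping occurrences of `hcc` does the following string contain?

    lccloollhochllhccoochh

1

Sliding a length-3 window over the 22 characters (20 positions):
  position 15–17: hcc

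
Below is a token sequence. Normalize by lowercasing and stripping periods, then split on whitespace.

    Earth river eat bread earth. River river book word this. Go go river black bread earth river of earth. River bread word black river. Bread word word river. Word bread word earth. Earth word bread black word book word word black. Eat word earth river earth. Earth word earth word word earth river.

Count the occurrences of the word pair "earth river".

Scanning the 52 overlapping bigram windows for "earth river":
  position 1–2: earth river
  position 5–6: earth river
  position 16–17: earth river
  position 19–20: earth river
  position 44–45: earth river
  position 52–53: earth river

6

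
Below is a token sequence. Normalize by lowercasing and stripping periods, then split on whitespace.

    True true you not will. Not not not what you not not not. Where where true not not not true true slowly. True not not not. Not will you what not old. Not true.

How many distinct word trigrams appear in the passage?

27

34 tokens → 32 trigram windows in total.
Repeated trigrams (each contributes count−1 duplicates):
  not not not: 5
  true not not: 2
5 duplicate windows → 32 − 5 = 27 distinct.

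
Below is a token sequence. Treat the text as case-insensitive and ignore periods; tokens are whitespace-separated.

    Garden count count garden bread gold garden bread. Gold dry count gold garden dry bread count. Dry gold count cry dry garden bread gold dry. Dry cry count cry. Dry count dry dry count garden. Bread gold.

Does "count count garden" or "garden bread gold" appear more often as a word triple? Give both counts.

"count count garden": 1 occurrence
"garden bread gold": 4 occurrences

"garden bread gold" (4 vs 1)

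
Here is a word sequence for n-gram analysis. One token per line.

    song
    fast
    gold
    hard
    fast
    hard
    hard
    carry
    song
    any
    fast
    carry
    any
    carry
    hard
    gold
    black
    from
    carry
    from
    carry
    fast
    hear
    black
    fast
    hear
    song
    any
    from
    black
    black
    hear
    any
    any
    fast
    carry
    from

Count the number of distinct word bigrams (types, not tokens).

37 tokens → 36 bigram windows in total.
Repeated bigrams (each contributes count−1 duplicates):
  any fast: 2
  carry from: 2
  fast carry: 2
  fast hear: 2
  from carry: 2
  song any: 2
6 duplicate windows → 36 − 6 = 30 distinct.

30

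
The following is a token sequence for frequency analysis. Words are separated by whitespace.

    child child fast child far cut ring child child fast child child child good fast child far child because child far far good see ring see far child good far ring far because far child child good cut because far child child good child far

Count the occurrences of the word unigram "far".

Scanning the 45 tokens for "far":
  position 5: far
  position 17: far
  position 21: far
  position 22: far
  position 27: far
  position 30: far
  position 32: far
  position 34: far
  position 40: far
  position 45: far

10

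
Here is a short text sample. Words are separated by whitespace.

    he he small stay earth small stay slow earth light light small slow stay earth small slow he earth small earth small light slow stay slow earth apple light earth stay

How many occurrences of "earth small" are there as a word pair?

Scanning the 30 overlapping bigram windows for "earth small":
  position 5–6: earth small
  position 15–16: earth small
  position 19–20: earth small
  position 21–22: earth small

4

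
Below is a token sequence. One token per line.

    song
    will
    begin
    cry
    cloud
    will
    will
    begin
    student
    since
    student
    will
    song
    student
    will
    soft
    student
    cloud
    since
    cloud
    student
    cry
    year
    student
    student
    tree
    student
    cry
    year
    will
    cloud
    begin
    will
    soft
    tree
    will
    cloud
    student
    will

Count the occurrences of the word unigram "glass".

Scanning the 39 tokens for "glass":
  (none found)

0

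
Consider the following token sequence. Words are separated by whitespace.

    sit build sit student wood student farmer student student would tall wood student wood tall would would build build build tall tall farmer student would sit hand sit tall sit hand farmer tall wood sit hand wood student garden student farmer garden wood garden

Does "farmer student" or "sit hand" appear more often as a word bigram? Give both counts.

"farmer student": 2 occurrences
"sit hand": 3 occurrences

"sit hand" (3 vs 2)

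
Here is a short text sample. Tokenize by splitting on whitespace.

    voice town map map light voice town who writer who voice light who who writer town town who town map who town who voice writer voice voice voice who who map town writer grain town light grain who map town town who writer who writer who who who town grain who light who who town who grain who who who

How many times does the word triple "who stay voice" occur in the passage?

Scanning the 58 overlapping trigram windows for "who stay voice":
  (none found)

0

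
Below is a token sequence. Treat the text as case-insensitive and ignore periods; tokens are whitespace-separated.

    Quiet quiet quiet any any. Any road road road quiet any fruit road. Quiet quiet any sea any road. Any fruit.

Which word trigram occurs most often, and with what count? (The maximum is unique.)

"quiet quiet any", 2 times

Trigram frequencies (highest first):
  quiet quiet any: 2
  quiet quiet quiet: 1
  quiet any any: 1
  any any any: 1
  any any road: 1
  any road road: 1
  … (12 more, each ≤ 1)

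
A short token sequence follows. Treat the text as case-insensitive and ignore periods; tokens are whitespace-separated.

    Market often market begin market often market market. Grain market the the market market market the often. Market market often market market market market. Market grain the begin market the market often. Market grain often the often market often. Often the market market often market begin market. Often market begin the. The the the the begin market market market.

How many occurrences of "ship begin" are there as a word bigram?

0

Scanning the 58 overlapping bigram windows for "ship begin":
  (none found)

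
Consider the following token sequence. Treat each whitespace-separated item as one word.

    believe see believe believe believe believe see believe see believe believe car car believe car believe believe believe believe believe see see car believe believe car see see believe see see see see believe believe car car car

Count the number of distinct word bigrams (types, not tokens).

38 tokens → 37 bigram windows in total.
Repeated bigrams (each contributes count−1 duplicates):
  believe believe: 10
  believe see: 5
  see believe: 5
  see see: 5
  believe car: 4
  car believe: 3
  car car: 3
28 duplicate windows → 37 − 28 = 9 distinct.

9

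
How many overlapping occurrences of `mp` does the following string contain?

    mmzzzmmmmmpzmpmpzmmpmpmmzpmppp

6

Sliding a length-2 window over the 30 characters (29 positions):
  position 10–11: mp
  position 13–14: mp
  position 15–16: mp
  position 19–20: mp
  position 21–22: mp
  position 27–28: mp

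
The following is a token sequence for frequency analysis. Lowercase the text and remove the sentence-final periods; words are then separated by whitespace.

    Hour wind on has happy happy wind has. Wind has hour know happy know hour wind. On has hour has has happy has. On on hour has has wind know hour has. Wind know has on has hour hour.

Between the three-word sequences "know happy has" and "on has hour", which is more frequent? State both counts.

"know happy has": 0 occurrences
"on has hour": 2 occurrences

"on has hour" (2 vs 0)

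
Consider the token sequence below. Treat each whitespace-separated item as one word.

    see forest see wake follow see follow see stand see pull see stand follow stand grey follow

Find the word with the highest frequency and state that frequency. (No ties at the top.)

Unigram frequencies (highest first):
  see: 6
  follow: 4
  stand: 3
  forest: 1
  wake: 1
  pull: 1
  … (1 more, each ≤ 1)

"see", 6 times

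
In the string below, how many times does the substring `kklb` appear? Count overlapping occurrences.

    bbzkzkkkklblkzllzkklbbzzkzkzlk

Sliding a length-4 window over the 30 characters (27 positions):
  position 8–11: kklb
  position 18–21: kklb

2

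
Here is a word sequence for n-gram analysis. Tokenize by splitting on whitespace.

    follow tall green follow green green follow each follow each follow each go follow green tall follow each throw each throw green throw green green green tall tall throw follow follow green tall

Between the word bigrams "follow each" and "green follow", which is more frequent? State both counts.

"follow each" (4 vs 2)

"follow each": 4 occurrences
"green follow": 2 occurrences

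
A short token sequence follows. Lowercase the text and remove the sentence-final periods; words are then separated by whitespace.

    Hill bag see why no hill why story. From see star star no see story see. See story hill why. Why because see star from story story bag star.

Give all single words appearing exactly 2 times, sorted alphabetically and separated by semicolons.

bag; from; no

Unigram counts meeting the condition (exactly 2 times):
  bag: 2
  from: 2
  no: 2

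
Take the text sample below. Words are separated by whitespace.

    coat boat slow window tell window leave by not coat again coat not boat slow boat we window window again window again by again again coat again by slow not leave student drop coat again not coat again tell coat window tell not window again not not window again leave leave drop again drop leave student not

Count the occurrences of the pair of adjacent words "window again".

Scanning the 56 overlapping bigram windows for "window again":
  position 19–20: window again
  position 21–22: window again
  position 44–45: window again
  position 48–49: window again

4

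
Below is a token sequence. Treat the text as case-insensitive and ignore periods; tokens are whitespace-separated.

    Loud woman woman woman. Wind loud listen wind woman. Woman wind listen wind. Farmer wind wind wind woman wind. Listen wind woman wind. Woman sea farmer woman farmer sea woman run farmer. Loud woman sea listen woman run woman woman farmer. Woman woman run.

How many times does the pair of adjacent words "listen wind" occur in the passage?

3

Scanning the 43 overlapping bigram windows for "listen wind":
  position 7–8: listen wind
  position 12–13: listen wind
  position 20–21: listen wind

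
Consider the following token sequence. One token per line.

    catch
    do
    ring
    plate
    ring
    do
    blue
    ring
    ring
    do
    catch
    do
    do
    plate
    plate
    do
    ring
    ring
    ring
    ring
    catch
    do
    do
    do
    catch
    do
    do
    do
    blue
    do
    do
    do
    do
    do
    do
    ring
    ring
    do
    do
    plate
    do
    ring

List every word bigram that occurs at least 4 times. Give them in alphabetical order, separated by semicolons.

catch do; do do; do ring; ring ring

Bigram counts meeting the condition (at least 4 times):
  catch do: 4
  do do: 11
  do ring: 4
  ring ring: 5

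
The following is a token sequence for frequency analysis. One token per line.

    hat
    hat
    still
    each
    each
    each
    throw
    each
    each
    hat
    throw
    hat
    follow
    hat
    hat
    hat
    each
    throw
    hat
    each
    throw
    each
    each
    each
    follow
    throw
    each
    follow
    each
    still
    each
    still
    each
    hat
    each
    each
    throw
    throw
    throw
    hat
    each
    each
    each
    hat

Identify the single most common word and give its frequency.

Unigram frequencies (highest first):
  each: 19
  hat: 11
  throw: 8
  still: 3
  follow: 3

"each", 19 times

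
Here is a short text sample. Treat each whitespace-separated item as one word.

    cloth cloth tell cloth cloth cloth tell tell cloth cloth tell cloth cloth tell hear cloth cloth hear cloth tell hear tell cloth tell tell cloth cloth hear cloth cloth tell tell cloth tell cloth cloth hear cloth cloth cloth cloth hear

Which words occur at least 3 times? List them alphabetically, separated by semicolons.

Unigram counts meeting the condition (at least 3 times):
  cloth: 24
  hear: 6
  tell: 12

cloth; hear; tell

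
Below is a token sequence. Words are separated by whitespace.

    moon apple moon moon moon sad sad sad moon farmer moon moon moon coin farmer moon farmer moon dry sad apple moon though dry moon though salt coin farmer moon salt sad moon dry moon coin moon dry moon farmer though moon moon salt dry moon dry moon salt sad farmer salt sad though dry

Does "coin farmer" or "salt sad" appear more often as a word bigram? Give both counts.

"salt sad" (3 vs 2)

"coin farmer": 2 occurrences
"salt sad": 3 occurrences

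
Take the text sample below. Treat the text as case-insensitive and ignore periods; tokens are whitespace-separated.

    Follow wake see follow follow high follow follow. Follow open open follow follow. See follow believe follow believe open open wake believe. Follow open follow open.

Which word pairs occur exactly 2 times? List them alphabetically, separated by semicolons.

Bigram counts meeting the condition (exactly 2 times):
  believe follow: 2
  follow believe: 2
  open follow: 2
  open open: 2
  see follow: 2

believe follow; follow believe; open follow; open open; see follow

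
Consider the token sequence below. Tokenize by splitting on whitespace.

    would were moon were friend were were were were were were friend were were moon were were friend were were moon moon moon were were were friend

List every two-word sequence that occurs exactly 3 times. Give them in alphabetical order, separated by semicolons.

Bigram counts meeting the condition (exactly 3 times):
  friend were: 3
  moon were: 3
  were moon: 3

friend were; moon were; were moon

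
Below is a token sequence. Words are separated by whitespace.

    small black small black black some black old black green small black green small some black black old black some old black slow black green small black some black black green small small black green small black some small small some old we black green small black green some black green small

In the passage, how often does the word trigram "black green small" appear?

Scanning the 50 overlapping trigram windows for "black green small":
  position 9–11: black green small
  position 12–14: black green small
  position 24–26: black green small
  position 30–32: black green small
  position 34–36: black green small
  position 44–46: black green small
  position 50–52: black green small

7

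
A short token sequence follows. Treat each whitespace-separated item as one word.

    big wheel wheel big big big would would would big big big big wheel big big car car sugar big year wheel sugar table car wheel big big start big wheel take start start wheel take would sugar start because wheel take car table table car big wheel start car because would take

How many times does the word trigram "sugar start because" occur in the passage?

1

Scanning the 51 overlapping trigram windows for "sugar start because":
  position 38–40: sugar start because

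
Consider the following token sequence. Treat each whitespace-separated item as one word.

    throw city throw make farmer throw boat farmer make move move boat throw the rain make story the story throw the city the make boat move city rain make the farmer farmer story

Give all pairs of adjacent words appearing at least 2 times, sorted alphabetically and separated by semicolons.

Bigram counts meeting the condition (at least 2 times):
  rain make: 2
  throw the: 2

rain make; throw the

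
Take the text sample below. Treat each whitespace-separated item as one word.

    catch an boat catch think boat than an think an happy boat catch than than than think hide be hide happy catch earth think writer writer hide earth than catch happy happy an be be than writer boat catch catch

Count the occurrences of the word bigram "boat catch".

3

Scanning the 39 overlapping bigram windows for "boat catch":
  position 3–4: boat catch
  position 12–13: boat catch
  position 38–39: boat catch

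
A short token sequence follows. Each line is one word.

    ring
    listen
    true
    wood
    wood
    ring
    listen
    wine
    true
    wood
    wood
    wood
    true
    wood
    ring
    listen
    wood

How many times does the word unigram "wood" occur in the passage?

Scanning the 17 tokens for "wood":
  position 4: wood
  position 5: wood
  position 10: wood
  position 11: wood
  position 12: wood
  position 14: wood
  position 17: wood

7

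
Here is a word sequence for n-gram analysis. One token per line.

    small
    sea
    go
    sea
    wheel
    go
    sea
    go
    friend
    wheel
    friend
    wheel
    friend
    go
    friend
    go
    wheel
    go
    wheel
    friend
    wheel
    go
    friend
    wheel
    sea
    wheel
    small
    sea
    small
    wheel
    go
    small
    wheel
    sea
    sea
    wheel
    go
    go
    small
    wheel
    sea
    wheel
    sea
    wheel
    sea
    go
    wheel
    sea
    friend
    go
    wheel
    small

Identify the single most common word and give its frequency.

Unigram frequencies (highest first):
  wheel: 16
  go: 12
  sea: 11
  friend: 7
  small: 6

"wheel", 16 times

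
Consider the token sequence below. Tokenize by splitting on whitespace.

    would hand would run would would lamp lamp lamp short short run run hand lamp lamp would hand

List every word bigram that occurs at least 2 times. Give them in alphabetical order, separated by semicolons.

lamp lamp; would hand

Bigram counts meeting the condition (at least 2 times):
  lamp lamp: 3
  would hand: 2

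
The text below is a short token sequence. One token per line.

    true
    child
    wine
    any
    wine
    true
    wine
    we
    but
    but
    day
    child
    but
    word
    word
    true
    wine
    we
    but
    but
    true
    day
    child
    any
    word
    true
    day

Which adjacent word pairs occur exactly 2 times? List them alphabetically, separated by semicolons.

but but; day child; true day; true wine; we but; wine we; word true

Bigram counts meeting the condition (exactly 2 times):
  but but: 2
  day child: 2
  true day: 2
  true wine: 2
  we but: 2
  wine we: 2
  word true: 2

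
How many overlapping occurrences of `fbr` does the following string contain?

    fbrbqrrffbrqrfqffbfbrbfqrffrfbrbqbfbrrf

Sliding a length-3 window over the 39 characters (37 positions):
  position 1–3: fbr
  position 9–11: fbr
  position 19–21: fbr
  position 29–31: fbr
  position 35–37: fbr

5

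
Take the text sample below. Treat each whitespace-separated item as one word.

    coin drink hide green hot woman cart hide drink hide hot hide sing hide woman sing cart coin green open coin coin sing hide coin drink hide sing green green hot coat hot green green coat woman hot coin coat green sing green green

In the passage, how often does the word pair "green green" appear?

Scanning the 43 overlapping bigram windows for "green green":
  position 29–30: green green
  position 34–35: green green
  position 43–44: green green

3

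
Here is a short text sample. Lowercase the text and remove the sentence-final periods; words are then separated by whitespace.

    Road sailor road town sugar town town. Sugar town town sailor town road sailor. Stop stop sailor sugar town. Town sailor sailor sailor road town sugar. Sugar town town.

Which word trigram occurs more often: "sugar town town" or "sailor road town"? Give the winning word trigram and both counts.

"sugar town town": 4 occurrences
"sailor road town": 2 occurrences

"sugar town town" (4 vs 2)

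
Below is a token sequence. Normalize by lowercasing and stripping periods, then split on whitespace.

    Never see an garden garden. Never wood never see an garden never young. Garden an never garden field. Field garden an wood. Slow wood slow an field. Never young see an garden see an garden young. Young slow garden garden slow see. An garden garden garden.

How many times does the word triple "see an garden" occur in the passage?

5

Scanning the 44 overlapping trigram windows for "see an garden":
  position 2–4: see an garden
  position 9–11: see an garden
  position 30–32: see an garden
  position 33–35: see an garden
  position 42–44: see an garden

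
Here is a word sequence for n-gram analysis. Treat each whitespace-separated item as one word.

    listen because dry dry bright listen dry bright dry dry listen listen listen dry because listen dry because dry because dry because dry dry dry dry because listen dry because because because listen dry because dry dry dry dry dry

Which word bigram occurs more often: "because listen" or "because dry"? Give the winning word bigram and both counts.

"because dry" (5 vs 3)

"because listen": 3 occurrences
"because dry": 5 occurrences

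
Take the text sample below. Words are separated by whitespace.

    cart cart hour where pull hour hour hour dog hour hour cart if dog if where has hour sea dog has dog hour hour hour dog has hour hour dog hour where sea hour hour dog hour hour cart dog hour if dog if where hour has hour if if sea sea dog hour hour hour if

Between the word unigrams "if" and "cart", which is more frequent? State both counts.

"if": 7 occurrences
"cart": 4 occurrences

"if" (7 vs 4)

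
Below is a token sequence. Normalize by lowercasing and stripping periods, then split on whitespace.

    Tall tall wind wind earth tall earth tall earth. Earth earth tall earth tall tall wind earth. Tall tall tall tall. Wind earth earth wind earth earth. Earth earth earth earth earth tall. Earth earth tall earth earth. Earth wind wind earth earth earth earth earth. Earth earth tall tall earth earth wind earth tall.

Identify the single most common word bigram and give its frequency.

"earth earth", 19 times

Bigram frequencies (highest first):
  earth earth: 19
  earth tall: 9
  tall tall: 6
  wind earth: 6
  tall earth: 6
  tall wind: 3
  … (2 more, each ≤ 3)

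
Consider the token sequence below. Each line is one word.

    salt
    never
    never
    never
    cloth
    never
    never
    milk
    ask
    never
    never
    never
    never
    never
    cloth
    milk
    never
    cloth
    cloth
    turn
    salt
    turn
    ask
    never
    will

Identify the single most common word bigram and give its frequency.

Bigram frequencies (highest first):
  never never: 7
  never cloth: 3
  ask never: 2
  salt never: 1
  cloth never: 1
  never milk: 1
  … (9 more, each ≤ 1)

"never never", 7 times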